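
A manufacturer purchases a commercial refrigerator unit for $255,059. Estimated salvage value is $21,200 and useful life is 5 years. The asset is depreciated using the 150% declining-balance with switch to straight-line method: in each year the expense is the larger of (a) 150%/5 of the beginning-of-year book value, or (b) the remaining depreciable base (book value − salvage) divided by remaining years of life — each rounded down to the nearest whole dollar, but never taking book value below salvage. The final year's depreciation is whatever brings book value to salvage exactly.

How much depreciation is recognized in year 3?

$37,494

Depreciable base = $255,059 − $21,200 = $233,859.
Year 1: DB = ⌊$255,059 × 150%/5⌋ = $76,517; SL = ⌊$233,859/5⌋ = $46,771 → take DB $76,517. Book value $178,542.
Year 2: DB = ⌊$178,542 × 150%/5⌋ = $53,562; SL = ⌊$157,342/4⌋ = $39,335 → take DB $53,562. Book value $124,980.
Year 3: DB = ⌊$124,980 × 150%/5⌋ = $37,494; SL = ⌊$103,780/3⌋ = $34,593 → take DB $37,494. Book value $87,486.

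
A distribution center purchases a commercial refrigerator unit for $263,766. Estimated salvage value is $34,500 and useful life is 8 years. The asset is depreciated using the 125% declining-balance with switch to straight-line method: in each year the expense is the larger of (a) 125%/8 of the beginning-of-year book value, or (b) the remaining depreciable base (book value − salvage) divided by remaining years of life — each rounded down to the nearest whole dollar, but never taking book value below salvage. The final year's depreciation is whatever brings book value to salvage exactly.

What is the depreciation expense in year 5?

$24,788

Depreciable base = $263,766 − $34,500 = $229,266.
Year 1: DB = ⌊$263,766 × 125%/8⌋ = $41,213; SL = ⌊$229,266/8⌋ = $28,658 → take DB $41,213. Book value $222,553.
Year 2: DB = ⌊$222,553 × 125%/8⌋ = $34,773; SL = ⌊$188,053/7⌋ = $26,864 → take DB $34,773. Book value $187,780.
Year 3: DB = ⌊$187,780 × 125%/8⌋ = $29,340; SL = ⌊$153,280/6⌋ = $25,546 → take DB $29,340. Book value $158,440.
Year 4: DB = ⌊$158,440 × 125%/8⌋ = $24,756; SL = ⌊$123,940/5⌋ = $24,788 → take SL $24,788. Book value $133,652.
Year 5: DB = ⌊$133,652 × 125%/8⌋ = $20,883; SL = ⌊$99,152/4⌋ = $24,788 → take SL $24,788. Book value $108,864.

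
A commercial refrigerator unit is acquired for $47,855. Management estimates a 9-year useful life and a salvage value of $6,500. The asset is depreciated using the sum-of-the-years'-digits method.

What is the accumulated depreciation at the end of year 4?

Depreciable base = $47,855 − $6,500 = $41,355.
Sum of the years' digits = 9+8+7+6+5+4+3+2+1 = 45.
Year 1: $41,355 × 9/45 = $8,271. Book value $39,584.
Year 2: $41,355 × 8/45 = $7,352. Book value $32,232.
Year 3: $41,355 × 7/45 = $6,433. Book value $25,799.
Year 4: $41,355 × 6/45 = $5,514. Book value $20,285.
Accumulated through year 4 = $47,855 − $20,285 = $27,570.

$27,570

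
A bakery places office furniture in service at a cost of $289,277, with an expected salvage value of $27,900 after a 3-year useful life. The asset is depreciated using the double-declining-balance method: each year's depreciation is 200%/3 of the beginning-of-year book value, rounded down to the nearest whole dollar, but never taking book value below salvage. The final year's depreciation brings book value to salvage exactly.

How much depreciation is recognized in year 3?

Depreciable base = $289,277 − $27,900 = $261,377.
Year 1: ⌊$289,277 × 200%/3⌋ = $192,851. Book value $96,426.
Year 2: ⌊$96,426 × 200%/3⌋ = $64,284. Book value $32,142.
Year 3 (final): $32,142 − $27,900 = $4,242. Book value $27,900.

$4,242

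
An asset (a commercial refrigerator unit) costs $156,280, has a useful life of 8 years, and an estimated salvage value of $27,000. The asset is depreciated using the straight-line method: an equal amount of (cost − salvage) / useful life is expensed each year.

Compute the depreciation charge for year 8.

Depreciable base = $156,280 − $27,000 = $129,280.
Annual expense = $129,280 / 8 = $16,160.

$16,160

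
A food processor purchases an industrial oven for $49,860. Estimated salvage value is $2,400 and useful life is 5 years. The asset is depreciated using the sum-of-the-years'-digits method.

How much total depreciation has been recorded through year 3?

$37,968

Depreciable base = $49,860 − $2,400 = $47,460.
Sum of the years' digits = 5+4+3+2+1 = 15.
Year 1: $47,460 × 5/15 = $15,820. Book value $34,040.
Year 2: $47,460 × 4/15 = $12,656. Book value $21,384.
Year 3: $47,460 × 3/15 = $9,492. Book value $11,892.
Accumulated through year 3 = $49,860 − $11,892 = $37,968.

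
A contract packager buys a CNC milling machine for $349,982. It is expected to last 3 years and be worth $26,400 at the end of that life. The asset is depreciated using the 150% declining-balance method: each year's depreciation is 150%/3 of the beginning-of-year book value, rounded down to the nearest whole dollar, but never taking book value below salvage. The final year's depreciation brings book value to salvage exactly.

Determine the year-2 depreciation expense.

Depreciable base = $349,982 − $26,400 = $323,582.
Year 1: ⌊$349,982 × 150%/3⌋ = $174,991. Book value $174,991.
Year 2: ⌊$174,991 × 150%/3⌋ = $87,495. Book value $87,496.

$87,495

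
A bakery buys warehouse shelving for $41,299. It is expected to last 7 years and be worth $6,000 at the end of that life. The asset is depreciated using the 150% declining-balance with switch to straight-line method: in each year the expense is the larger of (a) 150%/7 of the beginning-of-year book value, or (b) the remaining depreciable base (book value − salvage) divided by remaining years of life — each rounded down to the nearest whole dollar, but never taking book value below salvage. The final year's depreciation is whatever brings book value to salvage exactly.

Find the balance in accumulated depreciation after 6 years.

$32,115

Depreciable base = $41,299 − $6,000 = $35,299.
Year 1: DB = ⌊$41,299 × 150%/7⌋ = $8,849; SL = ⌊$35,299/7⌋ = $5,042 → take DB $8,849. Book value $32,450.
Year 2: DB = ⌊$32,450 × 150%/7⌋ = $6,953; SL = ⌊$26,450/6⌋ = $4,408 → take DB $6,953. Book value $25,497.
Year 3: DB = ⌊$25,497 × 150%/7⌋ = $5,463; SL = ⌊$19,497/5⌋ = $3,899 → take DB $5,463. Book value $20,034.
Year 4: DB = ⌊$20,034 × 150%/7⌋ = $4,293; SL = ⌊$14,034/4⌋ = $3,508 → take DB $4,293. Book value $15,741.
Year 5: DB = ⌊$15,741 × 150%/7⌋ = $3,373; SL = ⌊$9,741/3⌋ = $3,247 → take DB $3,373. Book value $12,368.
Year 6: DB = ⌊$12,368 × 150%/7⌋ = $2,650; SL = ⌊$6,368/2⌋ = $3,184 → take SL $3,184. Book value $9,184.
Accumulated through year 6 = $41,299 − $9,184 = $32,115.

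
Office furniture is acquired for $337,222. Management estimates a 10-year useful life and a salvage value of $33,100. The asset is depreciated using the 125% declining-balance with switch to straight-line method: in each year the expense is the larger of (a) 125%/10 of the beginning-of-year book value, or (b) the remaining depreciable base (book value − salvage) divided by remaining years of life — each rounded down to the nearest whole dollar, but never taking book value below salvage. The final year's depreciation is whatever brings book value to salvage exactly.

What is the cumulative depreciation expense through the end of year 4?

$139,547

Depreciable base = $337,222 − $33,100 = $304,122.
Year 1: DB = ⌊$337,222 × 125%/10⌋ = $42,152; SL = ⌊$304,122/10⌋ = $30,412 → take DB $42,152. Book value $295,070.
Year 2: DB = ⌊$295,070 × 125%/10⌋ = $36,883; SL = ⌊$261,970/9⌋ = $29,107 → take DB $36,883. Book value $258,187.
Year 3: DB = ⌊$258,187 × 125%/10⌋ = $32,273; SL = ⌊$225,087/8⌋ = $28,135 → take DB $32,273. Book value $225,914.
Year 4: DB = ⌊$225,914 × 125%/10⌋ = $28,239; SL = ⌊$192,814/7⌋ = $27,544 → take DB $28,239. Book value $197,675.
Accumulated through year 4 = $337,222 − $197,675 = $139,547.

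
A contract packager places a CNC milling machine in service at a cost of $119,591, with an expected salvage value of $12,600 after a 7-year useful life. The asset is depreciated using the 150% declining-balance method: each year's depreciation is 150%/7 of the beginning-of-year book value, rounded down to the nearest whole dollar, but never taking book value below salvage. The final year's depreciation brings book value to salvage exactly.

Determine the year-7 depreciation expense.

Depreciable base = $119,591 − $12,600 = $106,991.
Year 1: ⌊$119,591 × 150%/7⌋ = $25,626. Book value $93,965.
Year 2: ⌊$93,965 × 150%/7⌋ = $20,135. Book value $73,830.
Year 3: ⌊$73,830 × 150%/7⌋ = $15,820. Book value $58,010.
Year 4: ⌊$58,010 × 150%/7⌋ = $12,430. Book value $45,580.
Year 5: ⌊$45,580 × 150%/7⌋ = $9,767. Book value $35,813.
Year 6: ⌊$35,813 × 150%/7⌋ = $7,674. Book value $28,139.
Year 7 (final): $28,139 − $12,600 = $15,539. Book value $12,600.

$15,539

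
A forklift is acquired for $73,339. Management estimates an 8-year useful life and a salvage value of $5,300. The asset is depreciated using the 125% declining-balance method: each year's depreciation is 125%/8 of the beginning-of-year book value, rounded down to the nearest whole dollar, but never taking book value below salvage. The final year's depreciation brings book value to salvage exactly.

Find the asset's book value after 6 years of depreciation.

Depreciable base = $73,339 − $5,300 = $68,039.
Year 1: ⌊$73,339 × 125%/8⌋ = $11,459. Book value $61,880.
Year 2: ⌊$61,880 × 125%/8⌋ = $9,668. Book value $52,212.
Year 3: ⌊$52,212 × 125%/8⌋ = $8,158. Book value $44,054.
Year 4: ⌊$44,054 × 125%/8⌋ = $6,883. Book value $37,171.
Year 5: ⌊$37,171 × 125%/8⌋ = $5,807. Book value $31,364.
Year 6: ⌊$31,364 × 125%/8⌋ = $4,900. Book value $26,464.

$26,464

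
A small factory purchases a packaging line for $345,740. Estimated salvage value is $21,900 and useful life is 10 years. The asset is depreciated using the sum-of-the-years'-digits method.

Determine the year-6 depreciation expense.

Depreciable base = $345,740 − $21,900 = $323,840.
Sum of the years' digits = 10+9+8+7+6+5+4+3+2+1 = 55.
Year 1: $323,840 × 10/55 = $58,880. Book value $286,860.
Year 2: $323,840 × 9/55 = $52,992. Book value $233,868.
Year 3: $323,840 × 8/55 = $47,104. Book value $186,764.
Year 4: $323,840 × 7/55 = $41,216. Book value $145,548.
Year 5: $323,840 × 6/55 = $35,328. Book value $110,220.
Year 6: $323,840 × 5/55 = $29,440. Book value $80,780.

$29,440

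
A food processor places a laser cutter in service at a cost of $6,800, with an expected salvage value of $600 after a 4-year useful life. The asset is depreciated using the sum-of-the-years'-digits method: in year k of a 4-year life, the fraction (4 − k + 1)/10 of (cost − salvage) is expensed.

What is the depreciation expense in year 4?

$620

Depreciable base = $6,800 − $600 = $6,200.
Sum of the years' digits = 4+3+2+1 = 10.
Year 1: $6,200 × 4/10 = $2,480. Book value $4,320.
Year 2: $6,200 × 3/10 = $1,860. Book value $2,460.
Year 3: $6,200 × 2/10 = $1,240. Book value $1,220.
Year 4: $6,200 × 1/10 = $620. Book value $600.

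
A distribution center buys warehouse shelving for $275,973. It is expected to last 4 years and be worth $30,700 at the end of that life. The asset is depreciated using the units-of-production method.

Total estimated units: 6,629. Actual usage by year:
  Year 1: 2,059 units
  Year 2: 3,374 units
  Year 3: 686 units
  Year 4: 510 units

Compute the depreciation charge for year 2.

Depreciable base = $275,973 − $30,700 = $245,273.
Rate = $245,273 / 6,629 units = $37 per unit.
Year 1: 2,059 × $37 = $76,183. Book value $199,790.
Year 2: 3,374 × $37 = $124,838. Book value $74,952.

$124,838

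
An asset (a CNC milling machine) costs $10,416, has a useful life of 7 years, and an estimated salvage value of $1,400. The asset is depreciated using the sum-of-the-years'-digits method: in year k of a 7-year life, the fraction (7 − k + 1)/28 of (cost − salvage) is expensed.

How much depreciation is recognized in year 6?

$644

Depreciable base = $10,416 − $1,400 = $9,016.
Sum of the years' digits = 7+6+5+4+3+2+1 = 28.
Year 1: $9,016 × 7/28 = $2,254. Book value $8,162.
Year 2: $9,016 × 6/28 = $1,932. Book value $6,230.
Year 3: $9,016 × 5/28 = $1,610. Book value $4,620.
Year 4: $9,016 × 4/28 = $1,288. Book value $3,332.
Year 5: $9,016 × 3/28 = $966. Book value $2,366.
Year 6: $9,016 × 2/28 = $644. Book value $1,722.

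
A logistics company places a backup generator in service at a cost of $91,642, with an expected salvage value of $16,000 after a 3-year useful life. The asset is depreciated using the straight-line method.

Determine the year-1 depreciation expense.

Depreciable base = $91,642 − $16,000 = $75,642.
Annual expense = $75,642 / 3 = $25,214.

$25,214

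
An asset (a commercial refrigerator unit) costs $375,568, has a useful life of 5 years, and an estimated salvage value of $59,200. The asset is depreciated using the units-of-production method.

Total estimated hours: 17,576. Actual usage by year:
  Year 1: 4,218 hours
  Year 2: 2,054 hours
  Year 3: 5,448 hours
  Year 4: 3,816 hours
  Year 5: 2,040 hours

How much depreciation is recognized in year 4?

$68,688

Depreciable base = $375,568 − $59,200 = $316,368.
Rate = $316,368 / 17,576 hours = $18 per hour.
Year 1: 4,218 × $18 = $75,924. Book value $299,644.
Year 2: 2,054 × $18 = $36,972. Book value $262,672.
Year 3: 5,448 × $18 = $98,064. Book value $164,608.
Year 4: 3,816 × $18 = $68,688. Book value $95,920.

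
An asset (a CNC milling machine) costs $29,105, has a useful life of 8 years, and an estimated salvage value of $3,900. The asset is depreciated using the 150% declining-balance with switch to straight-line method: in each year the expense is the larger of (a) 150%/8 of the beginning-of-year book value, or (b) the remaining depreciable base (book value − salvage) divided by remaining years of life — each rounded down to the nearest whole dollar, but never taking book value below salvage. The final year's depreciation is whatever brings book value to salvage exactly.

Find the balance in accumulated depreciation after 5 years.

Depreciable base = $29,105 − $3,900 = $25,205.
Year 1: DB = ⌊$29,105 × 150%/8⌋ = $5,457; SL = ⌊$25,205/8⌋ = $3,150 → take DB $5,457. Book value $23,648.
Year 2: DB = ⌊$23,648 × 150%/8⌋ = $4,434; SL = ⌊$19,748/7⌋ = $2,821 → take DB $4,434. Book value $19,214.
Year 3: DB = ⌊$19,214 × 150%/8⌋ = $3,602; SL = ⌊$15,314/6⌋ = $2,552 → take DB $3,602. Book value $15,612.
Year 4: DB = ⌊$15,612 × 150%/8⌋ = $2,927; SL = ⌊$11,712/5⌋ = $2,342 → take DB $2,927. Book value $12,685.
Year 5: DB = ⌊$12,685 × 150%/8⌋ = $2,378; SL = ⌊$8,785/4⌋ = $2,196 → take DB $2,378. Book value $10,307.
Accumulated through year 5 = $29,105 − $10,307 = $18,798.

$18,798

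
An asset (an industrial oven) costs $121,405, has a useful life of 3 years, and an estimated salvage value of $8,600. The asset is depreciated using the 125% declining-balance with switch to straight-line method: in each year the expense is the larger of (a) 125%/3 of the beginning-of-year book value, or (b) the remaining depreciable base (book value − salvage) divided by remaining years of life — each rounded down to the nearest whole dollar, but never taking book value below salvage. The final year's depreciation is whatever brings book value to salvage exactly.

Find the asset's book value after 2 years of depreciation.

Depreciable base = $121,405 − $8,600 = $112,805.
Year 1: DB = ⌊$121,405 × 125%/3⌋ = $50,585; SL = ⌊$112,805/3⌋ = $37,601 → take DB $50,585. Book value $70,820.
Year 2: DB = ⌊$70,820 × 125%/3⌋ = $29,508; SL = ⌊$62,220/2⌋ = $31,110 → take SL $31,110. Book value $39,710.

$39,710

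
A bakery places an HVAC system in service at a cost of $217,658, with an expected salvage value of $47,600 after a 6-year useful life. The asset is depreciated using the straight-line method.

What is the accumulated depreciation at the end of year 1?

Depreciable base = $217,658 − $47,600 = $170,058.
Annual expense = $170,058 / 6 = $28,343.
End of year 1: book value $189,315.
Accumulated through year 1 = $217,658 − $189,315 = $28,343.

$28,343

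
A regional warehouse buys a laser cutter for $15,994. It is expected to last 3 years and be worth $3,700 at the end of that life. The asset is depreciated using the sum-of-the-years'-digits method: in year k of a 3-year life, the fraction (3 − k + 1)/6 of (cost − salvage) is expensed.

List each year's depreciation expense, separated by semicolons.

Depreciable base = $15,994 − $3,700 = $12,294.
Sum of the years' digits = 3+2+1 = 6.
Year 1: $12,294 × 3/6 = $6,147. Book value $9,847.
Year 2: $12,294 × 2/6 = $4,098. Book value $5,749.
Year 3: $12,294 × 1/6 = $2,049. Book value $3,700.

$6,147; $4,098; $2,049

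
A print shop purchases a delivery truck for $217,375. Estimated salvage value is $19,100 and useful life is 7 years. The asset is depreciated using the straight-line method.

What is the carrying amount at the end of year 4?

Depreciable base = $217,375 − $19,100 = $198,275.
Annual expense = $198,275 / 7 = $28,325.
End of year 1: book value $189,050.
End of year 2: book value $160,725.
End of year 3: book value $132,400.
End of year 4: book value $104,075.

$104,075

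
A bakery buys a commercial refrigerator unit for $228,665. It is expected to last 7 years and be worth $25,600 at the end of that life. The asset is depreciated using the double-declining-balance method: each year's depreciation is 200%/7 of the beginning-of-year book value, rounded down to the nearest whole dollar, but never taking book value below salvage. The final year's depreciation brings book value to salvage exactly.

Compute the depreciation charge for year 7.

$4,770

Depreciable base = $228,665 − $25,600 = $203,065.
Year 1: ⌊$228,665 × 200%/7⌋ = $65,332. Book value $163,333.
Year 2: ⌊$163,333 × 200%/7⌋ = $46,666. Book value $116,667.
Year 3: ⌊$116,667 × 200%/7⌋ = $33,333. Book value $83,334.
Year 4: ⌊$83,334 × 200%/7⌋ = $23,809. Book value $59,525.
Year 5: ⌊$59,525 × 200%/7⌋ = $17,007. Book value $42,518.
Year 6: ⌊$42,518 × 200%/7⌋ = $12,148. Book value $30,370.
Year 7 (final): $30,370 − $25,600 = $4,770. Book value $25,600.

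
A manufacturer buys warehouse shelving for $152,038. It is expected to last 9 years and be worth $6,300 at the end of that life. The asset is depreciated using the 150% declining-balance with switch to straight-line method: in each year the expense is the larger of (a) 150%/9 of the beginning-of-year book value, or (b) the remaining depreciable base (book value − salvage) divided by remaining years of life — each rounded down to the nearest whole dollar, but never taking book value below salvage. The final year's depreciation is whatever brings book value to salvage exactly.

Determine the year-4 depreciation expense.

Depreciable base = $152,038 − $6,300 = $145,738.
Year 1: DB = ⌊$152,038 × 150%/9⌋ = $25,339; SL = ⌊$145,738/9⌋ = $16,193 → take DB $25,339. Book value $126,699.
Year 2: DB = ⌊$126,699 × 150%/9⌋ = $21,116; SL = ⌊$120,399/8⌋ = $15,049 → take DB $21,116. Book value $105,583.
Year 3: DB = ⌊$105,583 × 150%/9⌋ = $17,597; SL = ⌊$99,283/7⌋ = $14,183 → take DB $17,597. Book value $87,986.
Year 4: DB = ⌊$87,986 × 150%/9⌋ = $14,664; SL = ⌊$81,686/6⌋ = $13,614 → take DB $14,664. Book value $73,322.

$14,664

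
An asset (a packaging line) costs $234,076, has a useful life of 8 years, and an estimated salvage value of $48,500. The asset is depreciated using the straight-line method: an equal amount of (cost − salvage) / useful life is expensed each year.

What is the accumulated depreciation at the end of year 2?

Depreciable base = $234,076 − $48,500 = $185,576.
Annual expense = $185,576 / 8 = $23,197.
End of year 1: book value $210,879.
End of year 2: book value $187,682.
Accumulated through year 2 = $234,076 − $187,682 = $46,394.

$46,394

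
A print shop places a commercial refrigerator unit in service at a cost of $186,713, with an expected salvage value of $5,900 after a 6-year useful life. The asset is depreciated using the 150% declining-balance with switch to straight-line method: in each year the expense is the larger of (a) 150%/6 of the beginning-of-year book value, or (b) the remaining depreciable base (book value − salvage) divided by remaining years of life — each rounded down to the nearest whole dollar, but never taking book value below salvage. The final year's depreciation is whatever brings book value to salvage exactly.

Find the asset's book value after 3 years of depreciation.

Depreciable base = $186,713 − $5,900 = $180,813.
Year 1: DB = ⌊$186,713 × 150%/6⌋ = $46,678; SL = ⌊$180,813/6⌋ = $30,135 → take DB $46,678. Book value $140,035.
Year 2: DB = ⌊$140,035 × 150%/6⌋ = $35,008; SL = ⌊$134,135/5⌋ = $26,827 → take DB $35,008. Book value $105,027.
Year 3: DB = ⌊$105,027 × 150%/6⌋ = $26,256; SL = ⌊$99,127/4⌋ = $24,781 → take DB $26,256. Book value $78,771.

$78,771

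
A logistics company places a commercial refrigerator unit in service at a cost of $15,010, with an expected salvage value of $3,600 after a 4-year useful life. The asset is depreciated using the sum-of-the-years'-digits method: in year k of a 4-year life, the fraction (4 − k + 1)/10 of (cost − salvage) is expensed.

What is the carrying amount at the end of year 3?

$4,741

Depreciable base = $15,010 − $3,600 = $11,410.
Sum of the years' digits = 4+3+2+1 = 10.
Year 1: $11,410 × 4/10 = $4,564. Book value $10,446.
Year 2: $11,410 × 3/10 = $3,423. Book value $7,023.
Year 3: $11,410 × 2/10 = $2,282. Book value $4,741.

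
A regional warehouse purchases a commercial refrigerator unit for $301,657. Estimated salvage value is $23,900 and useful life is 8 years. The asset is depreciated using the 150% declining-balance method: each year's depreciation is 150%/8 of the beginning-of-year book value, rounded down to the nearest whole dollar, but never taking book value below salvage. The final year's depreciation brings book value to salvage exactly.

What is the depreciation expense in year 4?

$30,338

Depreciable base = $301,657 − $23,900 = $277,757.
Year 1: ⌊$301,657 × 150%/8⌋ = $56,560. Book value $245,097.
Year 2: ⌊$245,097 × 150%/8⌋ = $45,955. Book value $199,142.
Year 3: ⌊$199,142 × 150%/8⌋ = $37,339. Book value $161,803.
Year 4: ⌊$161,803 × 150%/8⌋ = $30,338. Book value $131,465.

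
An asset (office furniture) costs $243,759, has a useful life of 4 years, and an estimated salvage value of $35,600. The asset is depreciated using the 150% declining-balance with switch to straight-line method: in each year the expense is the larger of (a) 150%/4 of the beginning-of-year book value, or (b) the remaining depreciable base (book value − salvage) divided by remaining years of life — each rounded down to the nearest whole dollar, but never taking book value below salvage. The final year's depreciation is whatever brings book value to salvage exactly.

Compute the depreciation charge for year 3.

Depreciable base = $243,759 − $35,600 = $208,159.
Year 1: DB = ⌊$243,759 × 150%/4⌋ = $91,409; SL = ⌊$208,159/4⌋ = $52,039 → take DB $91,409. Book value $152,350.
Year 2: DB = ⌊$152,350 × 150%/4⌋ = $57,131; SL = ⌊$116,750/3⌋ = $38,916 → take DB $57,131. Book value $95,219.
Year 3: DB = ⌊$95,219 × 150%/4⌋ = $35,707; SL = ⌊$59,619/2⌋ = $29,809 → take DB $35,707. Book value $59,512.

$35,707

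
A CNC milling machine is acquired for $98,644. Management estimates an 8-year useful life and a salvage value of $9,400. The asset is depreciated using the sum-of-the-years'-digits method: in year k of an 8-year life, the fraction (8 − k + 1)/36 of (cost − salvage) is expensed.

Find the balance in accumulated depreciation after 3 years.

$52,059

Depreciable base = $98,644 − $9,400 = $89,244.
Sum of the years' digits = 8+7+6+5+4+3+2+1 = 36.
Year 1: $89,244 × 8/36 = $19,832. Book value $78,812.
Year 2: $89,244 × 7/36 = $17,353. Book value $61,459.
Year 3: $89,244 × 6/36 = $14,874. Book value $46,585.
Accumulated through year 3 = $98,644 − $46,585 = $52,059.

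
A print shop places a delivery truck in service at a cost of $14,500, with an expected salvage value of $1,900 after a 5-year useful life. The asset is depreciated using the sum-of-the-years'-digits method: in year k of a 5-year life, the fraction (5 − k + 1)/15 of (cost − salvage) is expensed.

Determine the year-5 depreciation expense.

Depreciable base = $14,500 − $1,900 = $12,600.
Sum of the years' digits = 5+4+3+2+1 = 15.
Year 1: $12,600 × 5/15 = $4,200. Book value $10,300.
Year 2: $12,600 × 4/15 = $3,360. Book value $6,940.
Year 3: $12,600 × 3/15 = $2,520. Book value $4,420.
Year 4: $12,600 × 2/15 = $1,680. Book value $2,740.
Year 5: $12,600 × 1/15 = $840. Book value $1,900.

$840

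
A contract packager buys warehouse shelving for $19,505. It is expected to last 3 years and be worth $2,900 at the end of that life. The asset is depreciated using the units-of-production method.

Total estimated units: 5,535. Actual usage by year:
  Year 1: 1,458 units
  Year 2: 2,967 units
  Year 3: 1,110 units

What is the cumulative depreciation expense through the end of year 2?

$13,275

Depreciable base = $19,505 − $2,900 = $16,605.
Rate = $16,605 / 5,535 units = $3 per unit.
Year 1: 1,458 × $3 = $4,374. Book value $15,131.
Year 2: 2,967 × $3 = $8,901. Book value $6,230.
Accumulated through year 2 = $19,505 − $6,230 = $13,275.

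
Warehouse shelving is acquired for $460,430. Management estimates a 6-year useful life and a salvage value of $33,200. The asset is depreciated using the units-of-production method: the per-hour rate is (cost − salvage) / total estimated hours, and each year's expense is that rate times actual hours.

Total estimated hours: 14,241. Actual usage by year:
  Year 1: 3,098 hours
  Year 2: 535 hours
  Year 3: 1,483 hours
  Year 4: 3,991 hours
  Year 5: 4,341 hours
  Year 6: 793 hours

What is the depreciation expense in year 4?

$119,730

Depreciable base = $460,430 − $33,200 = $427,230.
Rate = $427,230 / 14,241 hours = $30 per hour.
Year 1: 3,098 × $30 = $92,940. Book value $367,490.
Year 2: 535 × $30 = $16,050. Book value $351,440.
Year 3: 1,483 × $30 = $44,490. Book value $306,950.
Year 4: 3,991 × $30 = $119,730. Book value $187,220.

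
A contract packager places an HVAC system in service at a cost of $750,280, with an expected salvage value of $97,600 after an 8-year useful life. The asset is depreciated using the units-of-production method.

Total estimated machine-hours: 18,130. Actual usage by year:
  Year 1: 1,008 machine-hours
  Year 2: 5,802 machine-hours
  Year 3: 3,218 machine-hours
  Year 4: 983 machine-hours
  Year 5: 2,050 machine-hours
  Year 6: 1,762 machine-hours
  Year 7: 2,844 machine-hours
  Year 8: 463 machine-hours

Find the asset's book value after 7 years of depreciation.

Depreciable base = $750,280 − $97,600 = $652,680.
Rate = $652,680 / 18,130 machine-hours = $36 per machine-hour.
Year 1: 1,008 × $36 = $36,288. Book value $713,992.
Year 2: 5,802 × $36 = $208,872. Book value $505,120.
Year 3: 3,218 × $36 = $115,848. Book value $389,272.
Year 4: 983 × $36 = $35,388. Book value $353,884.
Year 5: 2,050 × $36 = $73,800. Book value $280,084.
Year 6: 1,762 × $36 = $63,432. Book value $216,652.
Year 7: 2,844 × $36 = $102,384. Book value $114,268.

$114,268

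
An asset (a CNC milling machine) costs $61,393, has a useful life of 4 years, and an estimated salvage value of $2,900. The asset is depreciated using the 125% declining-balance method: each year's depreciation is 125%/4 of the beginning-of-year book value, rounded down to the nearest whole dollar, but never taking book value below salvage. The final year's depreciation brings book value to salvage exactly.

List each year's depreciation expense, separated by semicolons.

Depreciable base = $61,393 − $2,900 = $58,493.
Year 1: ⌊$61,393 × 125%/4⌋ = $19,185. Book value $42,208.
Year 2: ⌊$42,208 × 125%/4⌋ = $13,190. Book value $29,018.
Year 3: ⌊$29,018 × 125%/4⌋ = $9,068. Book value $19,950.
Year 4 (final): $19,950 − $2,900 = $17,050. Book value $2,900.

$19,185; $13,190; $9,068; $17,050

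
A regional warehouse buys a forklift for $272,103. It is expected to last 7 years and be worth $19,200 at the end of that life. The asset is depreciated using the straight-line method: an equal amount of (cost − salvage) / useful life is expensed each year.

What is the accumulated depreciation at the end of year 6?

$216,774

Depreciable base = $272,103 − $19,200 = $252,903.
Annual expense = $252,903 / 7 = $36,129.
End of year 1: book value $235,974.
End of year 2: book value $199,845.
End of year 3: book value $163,716.
End of year 4: book value $127,587.
End of year 5: book value $91,458.
End of year 6: book value $55,329.
Accumulated through year 6 = $272,103 − $55,329 = $216,774.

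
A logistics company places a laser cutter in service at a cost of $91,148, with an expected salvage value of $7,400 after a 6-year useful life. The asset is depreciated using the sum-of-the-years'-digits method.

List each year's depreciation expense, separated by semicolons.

Depreciable base = $91,148 − $7,400 = $83,748.
Sum of the years' digits = 6+5+4+3+2+1 = 21.
Year 1: $83,748 × 6/21 = $23,928. Book value $67,220.
Year 2: $83,748 × 5/21 = $19,940. Book value $47,280.
Year 3: $83,748 × 4/21 = $15,952. Book value $31,328.
Year 4: $83,748 × 3/21 = $11,964. Book value $19,364.
Year 5: $83,748 × 2/21 = $7,976. Book value $11,388.
Year 6: $83,748 × 1/21 = $3,988. Book value $7,400.

$23,928; $19,940; $15,952; $11,964; $7,976; $3,988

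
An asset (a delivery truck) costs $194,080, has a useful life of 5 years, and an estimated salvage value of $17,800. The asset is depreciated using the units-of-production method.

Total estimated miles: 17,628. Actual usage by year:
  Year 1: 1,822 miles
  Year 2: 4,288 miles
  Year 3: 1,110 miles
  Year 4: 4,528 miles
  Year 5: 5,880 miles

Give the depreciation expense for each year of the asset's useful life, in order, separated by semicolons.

Depreciable base = $194,080 − $17,800 = $176,280.
Rate = $176,280 / 17,628 miles = $10 per mile.
Year 1: 1,822 × $10 = $18,220. Book value $175,860.
Year 2: 4,288 × $10 = $42,880. Book value $132,980.
Year 3: 1,110 × $10 = $11,100. Book value $121,880.
Year 4: 4,528 × $10 = $45,280. Book value $76,600.
Year 5: 5,880 × $10 = $58,800. Book value $17,800.

$18,220; $42,880; $11,100; $45,280; $58,800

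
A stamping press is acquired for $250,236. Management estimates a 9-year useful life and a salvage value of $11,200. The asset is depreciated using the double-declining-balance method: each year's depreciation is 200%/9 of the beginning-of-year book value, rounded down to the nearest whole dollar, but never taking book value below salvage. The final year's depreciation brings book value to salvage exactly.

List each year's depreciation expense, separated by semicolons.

Depreciable base = $250,236 − $11,200 = $239,036.
Year 1: ⌊$250,236 × 200%/9⌋ = $55,608. Book value $194,628.
Year 2: ⌊$194,628 × 200%/9⌋ = $43,250. Book value $151,378.
Year 3: ⌊$151,378 × 200%/9⌋ = $33,639. Book value $117,739.
Year 4: ⌊$117,739 × 200%/9⌋ = $26,164. Book value $91,575.
Year 5: ⌊$91,575 × 200%/9⌋ = $20,350. Book value $71,225.
Year 6: ⌊$71,225 × 200%/9⌋ = $15,827. Book value $55,398.
Year 7: ⌊$55,398 × 200%/9⌋ = $12,310. Book value $43,088.
Year 8: ⌊$43,088 × 200%/9⌋ = $9,575. Book value $33,513.
Year 9 (final): $33,513 − $11,200 = $22,313. Book value $11,200.

$55,608; $43,250; $33,639; $26,164; $20,350; $15,827; $12,310; $9,575; $22,313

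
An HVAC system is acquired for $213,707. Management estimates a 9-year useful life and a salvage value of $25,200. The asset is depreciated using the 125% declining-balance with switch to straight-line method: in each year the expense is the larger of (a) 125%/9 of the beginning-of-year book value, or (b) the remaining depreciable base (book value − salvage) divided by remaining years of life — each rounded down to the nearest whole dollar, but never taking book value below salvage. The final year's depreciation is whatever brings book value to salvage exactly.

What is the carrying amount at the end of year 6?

Depreciable base = $213,707 − $25,200 = $188,507.
Year 1: DB = ⌊$213,707 × 125%/9⌋ = $29,681; SL = ⌊$188,507/9⌋ = $20,945 → take DB $29,681. Book value $184,026.
Year 2: DB = ⌊$184,026 × 125%/9⌋ = $25,559; SL = ⌊$158,826/8⌋ = $19,853 → take DB $25,559. Book value $158,467.
Year 3: DB = ⌊$158,467 × 125%/9⌋ = $22,009; SL = ⌊$133,267/7⌋ = $19,038 → take DB $22,009. Book value $136,458.
Year 4: DB = ⌊$136,458 × 125%/9⌋ = $18,952; SL = ⌊$111,258/6⌋ = $18,543 → take DB $18,952. Book value $117,506.
Year 5: DB = ⌊$117,506 × 125%/9⌋ = $16,320; SL = ⌊$92,306/5⌋ = $18,461 → take SL $18,461. Book value $99,045.
Year 6: DB = ⌊$99,045 × 125%/9⌋ = $13,756; SL = ⌊$73,845/4⌋ = $18,461 → take SL $18,461. Book value $80,584.

$80,584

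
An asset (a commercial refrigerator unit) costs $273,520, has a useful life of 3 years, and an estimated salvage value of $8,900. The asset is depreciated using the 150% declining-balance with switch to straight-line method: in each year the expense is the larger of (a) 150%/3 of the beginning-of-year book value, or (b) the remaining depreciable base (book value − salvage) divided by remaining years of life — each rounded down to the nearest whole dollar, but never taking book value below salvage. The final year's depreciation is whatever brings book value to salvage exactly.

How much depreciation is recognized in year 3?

Depreciable base = $273,520 − $8,900 = $264,620.
Year 1: DB = ⌊$273,520 × 150%/3⌋ = $136,760; SL = ⌊$264,620/3⌋ = $88,206 → take DB $136,760. Book value $136,760.
Year 2: DB = ⌊$136,760 × 150%/3⌋ = $68,380; SL = ⌊$127,860/2⌋ = $63,930 → take DB $68,380. Book value $68,380.
Year 3 (final): $68,380 − $8,900 = $59,480. Book value $8,900.

$59,480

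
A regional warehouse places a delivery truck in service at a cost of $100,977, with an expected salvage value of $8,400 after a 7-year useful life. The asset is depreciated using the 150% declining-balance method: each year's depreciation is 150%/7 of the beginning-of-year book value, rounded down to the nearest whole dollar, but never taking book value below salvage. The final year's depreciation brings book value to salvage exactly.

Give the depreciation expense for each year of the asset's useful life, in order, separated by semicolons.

$21,637; $17,001; $13,358; $10,495; $8,247; $6,479; $15,360

Depreciable base = $100,977 − $8,400 = $92,577.
Year 1: ⌊$100,977 × 150%/7⌋ = $21,637. Book value $79,340.
Year 2: ⌊$79,340 × 150%/7⌋ = $17,001. Book value $62,339.
Year 3: ⌊$62,339 × 150%/7⌋ = $13,358. Book value $48,981.
Year 4: ⌊$48,981 × 150%/7⌋ = $10,495. Book value $38,486.
Year 5: ⌊$38,486 × 150%/7⌋ = $8,247. Book value $30,239.
Year 6: ⌊$30,239 × 150%/7⌋ = $6,479. Book value $23,760.
Year 7 (final): $23,760 − $8,400 = $15,360. Book value $8,400.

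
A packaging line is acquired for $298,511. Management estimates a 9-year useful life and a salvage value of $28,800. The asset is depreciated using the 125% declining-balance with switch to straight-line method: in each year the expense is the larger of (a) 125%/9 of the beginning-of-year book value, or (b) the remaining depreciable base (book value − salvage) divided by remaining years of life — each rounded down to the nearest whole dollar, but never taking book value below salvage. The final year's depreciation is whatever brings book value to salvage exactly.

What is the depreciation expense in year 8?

Depreciable base = $298,511 − $28,800 = $269,711.
Year 1: DB = ⌊$298,511 × 125%/9⌋ = $41,459; SL = ⌊$269,711/9⌋ = $29,967 → take DB $41,459. Book value $257,052.
Year 2: DB = ⌊$257,052 × 125%/9⌋ = $35,701; SL = ⌊$228,252/8⌋ = $28,531 → take DB $35,701. Book value $221,351.
Year 3: DB = ⌊$221,351 × 125%/9⌋ = $30,743; SL = ⌊$192,551/7⌋ = $27,507 → take DB $30,743. Book value $190,608.
Year 4: DB = ⌊$190,608 × 125%/9⌋ = $26,473; SL = ⌊$161,808/6⌋ = $26,968 → take SL $26,968. Book value $163,640.
Year 5: DB = ⌊$163,640 × 125%/9⌋ = $22,727; SL = ⌊$134,840/5⌋ = $26,968 → take SL $26,968. Book value $136,672.
Year 6: DB = ⌊$136,672 × 125%/9⌋ = $18,982; SL = ⌊$107,872/4⌋ = $26,968 → take SL $26,968. Book value $109,704.
Year 7: DB = ⌊$109,704 × 125%/9⌋ = $15,236; SL = ⌊$80,904/3⌋ = $26,968 → take SL $26,968. Book value $82,736.
Year 8: DB = ⌊$82,736 × 125%/9⌋ = $11,491; SL = ⌊$53,936/2⌋ = $26,968 → take SL $26,968. Book value $55,768.

$26,968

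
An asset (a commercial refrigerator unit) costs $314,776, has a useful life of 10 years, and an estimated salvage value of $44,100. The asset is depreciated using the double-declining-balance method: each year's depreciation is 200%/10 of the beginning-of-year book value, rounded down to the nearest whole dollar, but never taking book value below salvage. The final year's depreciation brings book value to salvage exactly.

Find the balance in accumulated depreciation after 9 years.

Depreciable base = $314,776 − $44,100 = $270,676.
Year 1: ⌊$314,776 × 200%/10⌋ = $62,955. Book value $251,821.
Year 2: ⌊$251,821 × 200%/10⌋ = $50,364. Book value $201,457.
Year 3: ⌊$201,457 × 200%/10⌋ = $40,291. Book value $161,166.
Year 4: ⌊$161,166 × 200%/10⌋ = $32,233. Book value $128,933.
Year 5: ⌊$128,933 × 200%/10⌋ = $25,786. Book value $103,147.
Year 6: ⌊$103,147 × 200%/10⌋ = $20,629. Book value $82,518.
Year 7: ⌊$82,518 × 200%/10⌋ = $16,503. Book value $66,015.
Year 8: ⌊$66,015 × 200%/10⌋ = $13,203. Book value $52,812.
Year 9: ⌊$52,812 × 200%/10⌋ = $10,562, capped at $8,712. Book value $44,100.
Accumulated through year 9 = $314,776 − $44,100 = $270,676.

$270,676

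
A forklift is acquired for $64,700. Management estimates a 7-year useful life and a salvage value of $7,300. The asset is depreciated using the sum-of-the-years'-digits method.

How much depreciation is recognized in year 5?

Depreciable base = $64,700 − $7,300 = $57,400.
Sum of the years' digits = 7+6+5+4+3+2+1 = 28.
Year 1: $57,400 × 7/28 = $14,350. Book value $50,350.
Year 2: $57,400 × 6/28 = $12,300. Book value $38,050.
Year 3: $57,400 × 5/28 = $10,250. Book value $27,800.
Year 4: $57,400 × 4/28 = $8,200. Book value $19,600.
Year 5: $57,400 × 3/28 = $6,150. Book value $13,450.

$6,150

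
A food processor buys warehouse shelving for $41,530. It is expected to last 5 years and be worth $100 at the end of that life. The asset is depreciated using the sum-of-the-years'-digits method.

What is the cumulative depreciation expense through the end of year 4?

$38,668

Depreciable base = $41,530 − $100 = $41,430.
Sum of the years' digits = 5+4+3+2+1 = 15.
Year 1: $41,430 × 5/15 = $13,810. Book value $27,720.
Year 2: $41,430 × 4/15 = $11,048. Book value $16,672.
Year 3: $41,430 × 3/15 = $8,286. Book value $8,386.
Year 4: $41,430 × 2/15 = $5,524. Book value $2,862.
Accumulated through year 4 = $41,530 − $2,862 = $38,668.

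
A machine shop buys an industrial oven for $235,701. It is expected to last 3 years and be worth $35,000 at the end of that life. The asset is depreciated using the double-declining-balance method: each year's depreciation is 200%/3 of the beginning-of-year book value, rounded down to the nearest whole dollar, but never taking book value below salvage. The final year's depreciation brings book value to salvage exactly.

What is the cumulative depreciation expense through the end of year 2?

Depreciable base = $235,701 − $35,000 = $200,701.
Year 1: ⌊$235,701 × 200%/3⌋ = $157,134. Book value $78,567.
Year 2: ⌊$78,567 × 200%/3⌋ = $52,378, capped at $43,567. Book value $35,000.
Accumulated through year 2 = $235,701 − $35,000 = $200,701.

$200,701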